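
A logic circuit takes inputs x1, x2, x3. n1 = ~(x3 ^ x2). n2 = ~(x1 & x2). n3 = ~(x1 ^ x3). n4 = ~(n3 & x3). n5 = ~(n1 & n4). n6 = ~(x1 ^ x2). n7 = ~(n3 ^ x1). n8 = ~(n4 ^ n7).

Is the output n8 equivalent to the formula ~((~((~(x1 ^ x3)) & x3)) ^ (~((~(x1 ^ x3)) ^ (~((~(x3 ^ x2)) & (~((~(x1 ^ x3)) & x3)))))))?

n3 = ~(x1 ^ x3)
n4 = ~(n3 & x3) = ~((~(x1 ^ x3)) & x3)
n7 = ~(n3 ^ x1) = ~((~(x1 ^ x3)) ^ x1)
n8 = ~(n4 ^ n7) = ~((~((~(x1 ^ x3)) & x3)) ^ (~((~(x1 ^ x3)) ^ x1)))
At x1=0, x2=0, x3=1: circuit gives 1, formula gives 0.

No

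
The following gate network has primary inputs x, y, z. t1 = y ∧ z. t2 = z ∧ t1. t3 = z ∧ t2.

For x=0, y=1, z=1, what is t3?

1

t1 = 1 ∧ 1 = 1
t2 = 1 ∧ 1 = 1
t3 = 1 ∧ 1 = 1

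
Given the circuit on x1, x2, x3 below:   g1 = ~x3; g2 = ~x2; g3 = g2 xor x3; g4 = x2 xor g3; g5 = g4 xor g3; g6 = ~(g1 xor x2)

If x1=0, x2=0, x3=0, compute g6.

0

g1 = ~0 = 1
g6 = ~(1 xor 0) = 0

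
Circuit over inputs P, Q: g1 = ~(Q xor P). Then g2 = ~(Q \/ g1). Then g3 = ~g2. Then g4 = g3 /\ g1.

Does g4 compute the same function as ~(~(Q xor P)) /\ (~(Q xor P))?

No

g1 = ~(Q xor P)
g2 = ~(Q \/ g1) = ~(Q \/ (~(Q xor P)))
g3 = ~g2 = ~(~(Q \/ (~(Q xor P))))
g4 = g3 /\ g1 = ~(~(Q \/ (~(Q xor P)))) /\ (~(Q xor P))
At P=0, Q=0: circuit gives 1, formula gives 0.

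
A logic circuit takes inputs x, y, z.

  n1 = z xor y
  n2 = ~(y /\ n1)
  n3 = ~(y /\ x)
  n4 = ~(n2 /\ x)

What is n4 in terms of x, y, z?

n1 = z xor y
n2 = ~(y /\ n1) = ~(y /\ (z xor y))
n4 = ~(n2 /\ x) = ~((~(y /\ (z xor y))) /\ x)

~((~(y /\ (z xor y))) /\ x)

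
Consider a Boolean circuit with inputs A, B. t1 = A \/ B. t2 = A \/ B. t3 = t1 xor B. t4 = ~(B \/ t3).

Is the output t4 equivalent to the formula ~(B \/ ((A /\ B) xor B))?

t1 = A \/ B
t3 = t1 xor B = (A \/ B) xor B
t4 = ~(B \/ t3) = ~(B \/ ((A \/ B) xor B))
At A=1, B=0: circuit gives 0, formula gives 1.

No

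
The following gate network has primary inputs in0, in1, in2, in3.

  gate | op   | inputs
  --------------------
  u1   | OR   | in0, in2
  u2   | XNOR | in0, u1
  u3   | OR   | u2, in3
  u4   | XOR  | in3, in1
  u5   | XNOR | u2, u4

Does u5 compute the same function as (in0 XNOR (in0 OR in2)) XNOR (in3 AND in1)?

No

u1 = in0 OR in2
u2 = in0 XNOR u1 = in0 XNOR (in0 OR in2)
u4 = in3 XOR in1
u5 = u2 XNOR u4 = (in0 XNOR (in0 OR in2)) XNOR (in3 XOR in1)
At in0=0, in1=0, in2=0, in3=1: circuit gives 1, formula gives 0.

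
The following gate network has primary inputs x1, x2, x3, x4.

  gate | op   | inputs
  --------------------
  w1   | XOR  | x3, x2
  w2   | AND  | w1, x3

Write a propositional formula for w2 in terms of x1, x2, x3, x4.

(x3 XOR x2) AND x3

w1 = x3 XOR x2
w2 = w1 AND x3 = (x3 XOR x2) AND x3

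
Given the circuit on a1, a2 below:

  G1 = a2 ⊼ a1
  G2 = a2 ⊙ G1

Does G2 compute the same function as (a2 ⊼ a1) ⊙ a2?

G1 = a2 ⊼ a1
G2 = a2 ⊙ G1 = a2 ⊙ (a2 ⊼ a1)
At a1=0, a2=0: circuit gives 0, formula gives 0.
At a1=0, a2=1: circuit gives 1, formula gives 1.
Agrees on all 4 inputs.

Yes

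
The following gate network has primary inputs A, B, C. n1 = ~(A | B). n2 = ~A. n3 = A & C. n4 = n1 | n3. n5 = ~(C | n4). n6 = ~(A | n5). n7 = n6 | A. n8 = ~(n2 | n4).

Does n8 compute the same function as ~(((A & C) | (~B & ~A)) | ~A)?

Yes

n1 = ~(A | B)
n2 = ~A
n3 = A & C
n4 = n1 | n3 = (~(A | B)) | (A & C)
n8 = ~(n2 | n4) = ~(~A | ((~(A | B)) | (A & C)))
At A=0, B=0, C=0: circuit gives 0, formula gives 0.
At A=1, B=0, C=0: circuit gives 1, formula gives 1.
Agrees on all 8 inputs.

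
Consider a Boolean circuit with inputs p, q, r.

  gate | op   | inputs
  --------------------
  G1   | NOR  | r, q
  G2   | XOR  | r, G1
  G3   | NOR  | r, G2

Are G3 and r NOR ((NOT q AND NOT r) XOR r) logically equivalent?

G1 = r NOR q
G2 = r XOR G1 = r XOR (r NOR q)
G3 = r NOR G2 = r NOR (r XOR (r NOR q))
At p=0, q=0, r=0: circuit gives 0, formula gives 0.
At p=0, q=1, r=0: circuit gives 1, formula gives 1.
Agrees on all 8 inputs.

Yes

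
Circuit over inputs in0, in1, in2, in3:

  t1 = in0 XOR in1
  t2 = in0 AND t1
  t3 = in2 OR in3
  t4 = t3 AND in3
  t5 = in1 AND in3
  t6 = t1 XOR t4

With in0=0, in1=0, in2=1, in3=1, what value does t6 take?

t1 = 0 XOR 0 = 0
t3 = 1 OR 1 = 1
t4 = 1 AND 1 = 1
t6 = 0 XOR 1 = 1

1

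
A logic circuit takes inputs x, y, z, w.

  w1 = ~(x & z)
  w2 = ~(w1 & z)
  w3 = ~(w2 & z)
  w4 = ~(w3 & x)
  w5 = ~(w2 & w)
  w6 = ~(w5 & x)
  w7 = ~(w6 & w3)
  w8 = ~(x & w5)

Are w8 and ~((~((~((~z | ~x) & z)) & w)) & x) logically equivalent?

Yes

w1 = ~(x & z)
w2 = ~(w1 & z) = ~((~(x & z)) & z)
w5 = ~(w2 & w) = ~((~((~(x & z)) & z)) & w)
w8 = ~(x & w5) = ~(x & (~((~((~(x & z)) & z)) & w)))
At x=1, y=0, z=0, w=0: circuit gives 0, formula gives 0.
At x=0, y=0, z=0, w=0: circuit gives 1, formula gives 1.
Agrees on all 16 inputs.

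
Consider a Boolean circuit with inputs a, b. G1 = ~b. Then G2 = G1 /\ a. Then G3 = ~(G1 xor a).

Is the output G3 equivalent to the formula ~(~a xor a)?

G1 = ~b
G3 = ~(G1 xor a) = ~(~b xor a)
At a=0, b=1: circuit gives 1, formula gives 0.

No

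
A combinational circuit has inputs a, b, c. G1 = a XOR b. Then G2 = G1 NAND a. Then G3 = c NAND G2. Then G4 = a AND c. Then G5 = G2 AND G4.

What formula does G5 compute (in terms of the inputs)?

G1 = a XOR b
G2 = G1 NAND a = (a XOR b) NAND a
G4 = a AND c
G5 = G2 AND G4 = ((a XOR b) NAND a) AND (a AND c)

((a XOR b) NAND a) AND (a AND c)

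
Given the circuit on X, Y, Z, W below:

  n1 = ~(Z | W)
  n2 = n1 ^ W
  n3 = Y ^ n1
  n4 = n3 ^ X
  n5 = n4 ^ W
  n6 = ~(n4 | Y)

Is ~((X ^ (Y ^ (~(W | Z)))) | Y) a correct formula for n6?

n1 = ~(Z | W)
n3 = Y ^ n1 = Y ^ (~(Z | W))
n4 = n3 ^ X = (Y ^ (~(Z | W))) ^ X
n6 = ~(n4 | Y) = ~(((Y ^ (~(Z | W))) ^ X) | Y)
At X=0, Y=0, Z=0, W=0: circuit gives 0, formula gives 0.
At X=0, Y=0, Z=0, W=1: circuit gives 1, formula gives 1.
Agrees on all 16 inputs.

Yes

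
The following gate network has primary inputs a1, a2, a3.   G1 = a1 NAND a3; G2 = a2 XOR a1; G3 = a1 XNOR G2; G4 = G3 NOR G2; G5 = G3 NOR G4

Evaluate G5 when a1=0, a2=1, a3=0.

1

G2 = 1 XOR 0 = 1
G3 = 0 XNOR 1 = 0
G4 = 0 NOR 1 = 0
G5 = 0 NOR 0 = 1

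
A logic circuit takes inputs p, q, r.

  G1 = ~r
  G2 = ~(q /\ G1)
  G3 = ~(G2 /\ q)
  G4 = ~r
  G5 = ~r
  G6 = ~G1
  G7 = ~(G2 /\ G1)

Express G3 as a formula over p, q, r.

G1 = ~r
G2 = ~(q /\ G1) = ~(q /\ ~r)
G3 = ~(G2 /\ q) = ~((~(q /\ ~r)) /\ q)

~((~(q /\ ~r)) /\ q)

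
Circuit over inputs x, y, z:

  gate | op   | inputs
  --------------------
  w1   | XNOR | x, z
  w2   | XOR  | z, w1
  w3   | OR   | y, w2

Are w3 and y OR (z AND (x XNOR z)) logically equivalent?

No

w1 = x XNOR z
w2 = z XOR w1 = z XOR (x XNOR z)
w3 = y OR w2 = y OR (z XOR (x XNOR z))
At x=0, y=0, z=0: circuit gives 1, formula gives 0.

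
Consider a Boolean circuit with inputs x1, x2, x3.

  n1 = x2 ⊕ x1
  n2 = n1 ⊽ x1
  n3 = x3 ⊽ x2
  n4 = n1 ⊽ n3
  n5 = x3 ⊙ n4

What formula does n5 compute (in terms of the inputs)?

x3 ⊙ ((x2 ⊕ x1) ⊽ (x3 ⊽ x2))

n1 = x2 ⊕ x1
n3 = x3 ⊽ x2
n4 = n1 ⊽ n3 = (x2 ⊕ x1) ⊽ (x3 ⊽ x2)
n5 = x3 ⊙ n4 = x3 ⊙ ((x2 ⊕ x1) ⊽ (x3 ⊽ x2))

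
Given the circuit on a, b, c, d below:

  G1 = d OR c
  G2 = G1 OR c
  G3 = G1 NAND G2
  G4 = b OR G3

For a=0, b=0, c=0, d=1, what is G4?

G1 = 1 OR 0 = 1
G2 = 1 OR 0 = 1
G3 = 1 NAND 1 = 0
G4 = 0 OR 0 = 0

0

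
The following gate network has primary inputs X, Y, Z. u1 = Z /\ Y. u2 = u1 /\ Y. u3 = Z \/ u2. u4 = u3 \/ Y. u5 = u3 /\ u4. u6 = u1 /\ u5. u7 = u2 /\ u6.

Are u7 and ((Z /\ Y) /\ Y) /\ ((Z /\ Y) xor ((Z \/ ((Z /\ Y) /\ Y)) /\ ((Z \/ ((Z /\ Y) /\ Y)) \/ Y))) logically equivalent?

No

u1 = Z /\ Y
u2 = u1 /\ Y = (Z /\ Y) /\ Y
u3 = Z \/ u2 = Z \/ ((Z /\ Y) /\ Y)
u4 = u3 \/ Y = (Z \/ ((Z /\ Y) /\ Y)) \/ Y
u5 = u3 /\ u4 = (Z \/ ((Z /\ Y) /\ Y)) /\ ((Z \/ ((Z /\ Y) /\ Y)) \/ Y)
u6 = u1 /\ u5 = (Z /\ Y) /\ ((Z \/ ((Z /\ Y) /\ Y)) /\ ((Z \/ ((Z /\ Y) /\ Y)) \/ Y))
u7 = u2 /\ u6 = ((Z /\ Y) /\ Y) /\ ((Z /\ Y) /\ ((Z \/ ((Z /\ Y) /\ Y)) /\ ((Z \/ ((Z /\ Y) /\ Y)) \/ Y)))
At X=0, Y=1, Z=1: circuit gives 1, formula gives 0.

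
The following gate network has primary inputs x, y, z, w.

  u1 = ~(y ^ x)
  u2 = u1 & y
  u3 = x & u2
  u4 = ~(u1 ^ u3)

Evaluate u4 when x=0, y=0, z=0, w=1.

u1 = ~(0 ^ 0) = 1
u2 = 1 & 0 = 0
u3 = 0 & 0 = 0
u4 = ~(1 ^ 0) = 0

0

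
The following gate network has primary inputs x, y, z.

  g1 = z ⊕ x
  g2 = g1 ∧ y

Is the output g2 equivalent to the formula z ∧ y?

g1 = z ⊕ x
g2 = g1 ∧ y = (z ⊕ x) ∧ y
At x=1, y=1, z=0: circuit gives 1, formula gives 0.

No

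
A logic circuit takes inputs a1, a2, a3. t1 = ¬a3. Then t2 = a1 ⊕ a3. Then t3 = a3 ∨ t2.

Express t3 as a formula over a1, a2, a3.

a3 ∨ (a1 ⊕ a3)

t2 = a1 ⊕ a3
t3 = a3 ∨ t2 = a3 ∨ (a1 ⊕ a3)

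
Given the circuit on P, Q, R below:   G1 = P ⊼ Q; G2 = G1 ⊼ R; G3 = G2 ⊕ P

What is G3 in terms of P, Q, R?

G1 = P ⊼ Q
G2 = G1 ⊼ R = (P ⊼ Q) ⊼ R
G3 = G2 ⊕ P = ((P ⊼ Q) ⊼ R) ⊕ P

((P ⊼ Q) ⊼ R) ⊕ P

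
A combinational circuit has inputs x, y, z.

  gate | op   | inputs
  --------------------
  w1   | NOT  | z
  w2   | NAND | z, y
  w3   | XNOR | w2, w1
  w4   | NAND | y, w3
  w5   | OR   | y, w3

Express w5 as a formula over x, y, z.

y OR ((z NAND y) XNOR NOT z)

w1 = NOT z
w2 = z NAND y
w3 = w2 XNOR w1 = (z NAND y) XNOR NOT z
w5 = y OR w3 = y OR ((z NAND y) XNOR NOT z)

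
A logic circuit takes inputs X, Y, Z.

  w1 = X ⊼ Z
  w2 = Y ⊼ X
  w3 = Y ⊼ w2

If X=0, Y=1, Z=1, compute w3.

w2 = 1 ⊼ 0 = 1
w3 = 1 ⊼ 1 = 0

0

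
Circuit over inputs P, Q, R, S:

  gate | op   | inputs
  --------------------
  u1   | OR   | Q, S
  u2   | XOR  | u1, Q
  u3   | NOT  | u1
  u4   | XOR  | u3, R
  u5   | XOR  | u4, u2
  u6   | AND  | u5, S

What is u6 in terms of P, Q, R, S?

u1 = Q OR S
u2 = u1 XOR Q = (Q OR S) XOR Q
u3 = NOT u1 = NOT (Q OR S)
u4 = u3 XOR R = NOT (Q OR S) XOR R
u5 = u4 XOR u2 = (NOT (Q OR S) XOR R) XOR ((Q OR S) XOR Q)
u6 = u5 AND S = ((NOT (Q OR S) XOR R) XOR ((Q OR S) XOR Q)) AND S

((NOT (Q OR S) XOR R) XOR ((Q OR S) XOR Q)) AND S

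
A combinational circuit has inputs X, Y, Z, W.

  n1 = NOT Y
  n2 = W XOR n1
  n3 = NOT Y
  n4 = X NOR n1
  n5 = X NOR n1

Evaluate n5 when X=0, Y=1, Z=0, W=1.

n1 = NOT 1 = 0
n5 = 0 NOR 0 = 1

1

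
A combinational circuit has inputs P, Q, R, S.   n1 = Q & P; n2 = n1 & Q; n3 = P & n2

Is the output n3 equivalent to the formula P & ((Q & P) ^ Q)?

No

n1 = Q & P
n2 = n1 & Q = (Q & P) & Q
n3 = P & n2 = P & ((Q & P) & Q)
At P=1, Q=1, R=0, S=0: circuit gives 1, formula gives 0.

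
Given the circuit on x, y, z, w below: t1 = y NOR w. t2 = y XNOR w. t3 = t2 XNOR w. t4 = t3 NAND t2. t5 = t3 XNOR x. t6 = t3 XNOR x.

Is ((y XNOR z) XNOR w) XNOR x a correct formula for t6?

No

t2 = y XNOR w
t3 = t2 XNOR w = (y XNOR w) XNOR w
t6 = t3 XNOR x = ((y XNOR w) XNOR w) XNOR x
At x=0, y=0, z=0, w=1: circuit gives 1, formula gives 0.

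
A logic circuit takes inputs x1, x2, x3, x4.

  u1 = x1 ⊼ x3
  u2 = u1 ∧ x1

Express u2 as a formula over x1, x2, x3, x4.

u1 = x1 ⊼ x3
u2 = u1 ∧ x1 = (x1 ⊼ x3) ∧ x1

(x1 ⊼ x3) ∧ x1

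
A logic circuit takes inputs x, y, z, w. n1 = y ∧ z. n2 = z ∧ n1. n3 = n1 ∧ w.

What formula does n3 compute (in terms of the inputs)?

n1 = y ∧ z
n3 = n1 ∧ w = (y ∧ z) ∧ w

(y ∧ z) ∧ w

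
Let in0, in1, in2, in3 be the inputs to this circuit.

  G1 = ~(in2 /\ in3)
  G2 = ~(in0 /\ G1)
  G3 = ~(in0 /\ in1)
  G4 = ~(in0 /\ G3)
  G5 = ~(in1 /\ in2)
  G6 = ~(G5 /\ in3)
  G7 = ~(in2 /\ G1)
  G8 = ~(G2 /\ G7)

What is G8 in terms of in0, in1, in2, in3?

G1 = ~(in2 /\ in3)
G2 = ~(in0 /\ G1) = ~(in0 /\ (~(in2 /\ in3)))
G7 = ~(in2 /\ G1) = ~(in2 /\ (~(in2 /\ in3)))
G8 = ~(G2 /\ G7) = ~((~(in0 /\ (~(in2 /\ in3)))) /\ (~(in2 /\ (~(in2 /\ in3)))))

~((~(in0 /\ (~(in2 /\ in3)))) /\ (~(in2 /\ (~(in2 /\ in3)))))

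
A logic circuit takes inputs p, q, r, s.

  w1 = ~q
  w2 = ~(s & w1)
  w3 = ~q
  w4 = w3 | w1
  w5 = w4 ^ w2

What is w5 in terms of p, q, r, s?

w1 = ~q
w2 = ~(s & w1) = ~(s & ~q)
w3 = ~q
w4 = w3 | w1 = ~q | ~q
w5 = w4 ^ w2 = (~q | ~q) ^ (~(s & ~q))

(~q | ~q) ^ (~(s & ~q))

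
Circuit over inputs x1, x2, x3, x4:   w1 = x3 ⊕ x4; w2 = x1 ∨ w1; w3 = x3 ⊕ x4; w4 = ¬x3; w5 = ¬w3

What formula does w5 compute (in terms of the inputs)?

¬(x3 ⊕ x4)

w3 = x3 ⊕ x4
w5 = ¬w3 = ¬(x3 ⊕ x4)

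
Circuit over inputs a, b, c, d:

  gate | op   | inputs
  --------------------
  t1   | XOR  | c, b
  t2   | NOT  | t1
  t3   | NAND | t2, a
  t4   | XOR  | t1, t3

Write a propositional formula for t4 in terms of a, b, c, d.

t1 = c XOR b
t2 = NOT t1 = NOT (c XOR b)
t3 = t2 NAND a = NOT (c XOR b) NAND a
t4 = t1 XOR t3 = (c XOR b) XOR (NOT (c XOR b) NAND a)

(c XOR b) XOR (NOT (c XOR b) NAND a)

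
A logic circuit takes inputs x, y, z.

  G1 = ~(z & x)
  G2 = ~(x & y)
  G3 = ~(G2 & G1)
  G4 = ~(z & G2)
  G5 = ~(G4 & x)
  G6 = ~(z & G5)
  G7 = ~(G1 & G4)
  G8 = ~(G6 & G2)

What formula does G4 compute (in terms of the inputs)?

G2 = ~(x & y)
G4 = ~(z & G2) = ~(z & (~(x & y)))

~(z & (~(x & y)))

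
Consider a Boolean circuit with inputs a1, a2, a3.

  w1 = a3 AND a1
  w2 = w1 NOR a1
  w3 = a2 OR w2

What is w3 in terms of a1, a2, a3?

a2 OR ((a3 AND a1) NOR a1)

w1 = a3 AND a1
w2 = w1 NOR a1 = (a3 AND a1) NOR a1
w3 = a2 OR w2 = a2 OR ((a3 AND a1) NOR a1)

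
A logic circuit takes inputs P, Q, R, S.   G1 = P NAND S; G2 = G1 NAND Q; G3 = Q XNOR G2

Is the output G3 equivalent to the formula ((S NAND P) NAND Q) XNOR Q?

Yes

G1 = P NAND S
G2 = G1 NAND Q = (P NAND S) NAND Q
G3 = Q XNOR G2 = Q XNOR ((P NAND S) NAND Q)
At P=0, Q=0, R=0, S=0: circuit gives 0, formula gives 0.
At P=1, Q=1, R=0, S=1: circuit gives 1, formula gives 1.
Agrees on all 16 inputs.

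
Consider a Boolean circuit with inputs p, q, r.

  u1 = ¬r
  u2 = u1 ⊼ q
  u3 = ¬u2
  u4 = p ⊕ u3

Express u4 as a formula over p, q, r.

u1 = ¬r
u2 = u1 ⊼ q = ¬r ⊼ q
u3 = ¬u2 = ¬(¬r ⊼ q)
u4 = p ⊕ u3 = p ⊕ ¬(¬r ⊼ q)

p ⊕ ¬(¬r ⊼ q)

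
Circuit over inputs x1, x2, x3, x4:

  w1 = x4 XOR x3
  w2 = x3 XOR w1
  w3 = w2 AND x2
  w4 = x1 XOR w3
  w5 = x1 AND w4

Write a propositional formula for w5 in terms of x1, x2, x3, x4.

x1 AND (x1 XOR ((x3 XOR (x4 XOR x3)) AND x2))

w1 = x4 XOR x3
w2 = x3 XOR w1 = x3 XOR (x4 XOR x3)
w3 = w2 AND x2 = (x3 XOR (x4 XOR x3)) AND x2
w4 = x1 XOR w3 = x1 XOR ((x3 XOR (x4 XOR x3)) AND x2)
w5 = x1 AND w4 = x1 AND (x1 XOR ((x3 XOR (x4 XOR x3)) AND x2))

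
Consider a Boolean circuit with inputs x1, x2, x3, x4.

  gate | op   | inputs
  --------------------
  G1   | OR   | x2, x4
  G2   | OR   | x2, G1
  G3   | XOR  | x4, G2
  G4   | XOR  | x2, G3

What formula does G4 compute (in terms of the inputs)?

G1 = x2 OR x4
G2 = x2 OR G1 = x2 OR (x2 OR x4)
G3 = x4 XOR G2 = x4 XOR (x2 OR (x2 OR x4))
G4 = x2 XOR G3 = x2 XOR (x4 XOR (x2 OR (x2 OR x4)))

x2 XOR (x4 XOR (x2 OR (x2 OR x4)))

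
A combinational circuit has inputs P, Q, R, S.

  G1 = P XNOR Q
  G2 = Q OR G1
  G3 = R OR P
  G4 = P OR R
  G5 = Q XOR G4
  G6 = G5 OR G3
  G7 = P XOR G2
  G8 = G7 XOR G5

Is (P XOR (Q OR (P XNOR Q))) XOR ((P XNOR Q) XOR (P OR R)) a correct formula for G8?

G1 = P XNOR Q
G2 = Q OR G1 = Q OR (P XNOR Q)
G4 = P OR R
G5 = Q XOR G4 = Q XOR (P OR R)
G7 = P XOR G2 = P XOR (Q OR (P XNOR Q))
G8 = G7 XOR G5 = (P XOR (Q OR (P XNOR Q))) XOR (Q XOR (P OR R))
At P=0, Q=0, R=0, S=0: circuit gives 1, formula gives 0.

No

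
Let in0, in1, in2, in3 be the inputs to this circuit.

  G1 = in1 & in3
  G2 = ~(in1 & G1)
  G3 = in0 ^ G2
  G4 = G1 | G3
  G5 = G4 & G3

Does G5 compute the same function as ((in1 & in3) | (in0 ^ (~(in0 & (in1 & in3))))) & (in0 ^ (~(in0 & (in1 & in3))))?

G1 = in1 & in3
G2 = ~(in1 & G1) = ~(in1 & (in1 & in3))
G3 = in0 ^ G2 = in0 ^ (~(in1 & (in1 & in3)))
G4 = G1 | G3 = (in1 & in3) | (in0 ^ (~(in1 & (in1 & in3))))
G5 = G4 & G3 = ((in1 & in3) | (in0 ^ (~(in1 & (in1 & in3))))) & (in0 ^ (~(in1 & (in1 & in3))))
At in0=0, in1=1, in2=0, in3=1: circuit gives 0, formula gives 1.

No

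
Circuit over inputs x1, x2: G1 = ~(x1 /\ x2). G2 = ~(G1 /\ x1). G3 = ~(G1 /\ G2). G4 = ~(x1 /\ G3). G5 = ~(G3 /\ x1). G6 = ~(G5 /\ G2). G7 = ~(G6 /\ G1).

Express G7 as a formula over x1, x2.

~((~((~((~((~(x1 /\ x2)) /\ (~((~(x1 /\ x2)) /\ x1)))) /\ x1)) /\ (~((~(x1 /\ x2)) /\ x1)))) /\ (~(x1 /\ x2)))

G1 = ~(x1 /\ x2)
G2 = ~(G1 /\ x1) = ~((~(x1 /\ x2)) /\ x1)
G3 = ~(G1 /\ G2) = ~((~(x1 /\ x2)) /\ (~((~(x1 /\ x2)) /\ x1)))
G5 = ~(G3 /\ x1) = ~((~((~(x1 /\ x2)) /\ (~((~(x1 /\ x2)) /\ x1)))) /\ x1)
G6 = ~(G5 /\ G2) = ~((~((~((~(x1 /\ x2)) /\ (~((~(x1 /\ x2)) /\ x1)))) /\ x1)) /\ (~((~(x1 /\ x2)) /\ x1)))
G7 = ~(G6 /\ G1) = ~((~((~((~((~(x1 /\ x2)) /\ (~((~(x1 /\ x2)) /\ x1)))) /\ x1)) /\ (~((~(x1 /\ x2)) /\ x1)))) /\ (~(x1 /\ x2)))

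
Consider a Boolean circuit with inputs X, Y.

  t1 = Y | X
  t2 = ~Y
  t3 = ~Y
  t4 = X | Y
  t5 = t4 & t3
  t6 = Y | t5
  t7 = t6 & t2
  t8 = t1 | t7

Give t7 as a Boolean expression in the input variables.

(Y | ((X | Y) & ~Y)) & ~Y

t2 = ~Y
t3 = ~Y
t4 = X | Y
t5 = t4 & t3 = (X | Y) & ~Y
t6 = Y | t5 = Y | ((X | Y) & ~Y)
t7 = t6 & t2 = (Y | ((X | Y) & ~Y)) & ~Y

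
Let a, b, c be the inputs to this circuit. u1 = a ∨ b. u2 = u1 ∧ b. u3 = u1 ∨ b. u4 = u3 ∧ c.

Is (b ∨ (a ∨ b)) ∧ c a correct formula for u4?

u1 = a ∨ b
u3 = u1 ∨ b = (a ∨ b) ∨ b
u4 = u3 ∧ c = ((a ∨ b) ∨ b) ∧ c
At a=0, b=0, c=0: circuit gives 0, formula gives 0.
At a=0, b=1, c=1: circuit gives 1, formula gives 1.
Agrees on all 8 inputs.

Yes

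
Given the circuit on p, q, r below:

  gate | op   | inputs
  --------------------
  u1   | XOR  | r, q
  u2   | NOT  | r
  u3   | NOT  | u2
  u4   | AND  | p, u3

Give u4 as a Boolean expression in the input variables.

u2 = NOT r
u3 = NOT u2 = NOT NOT r
u4 = p AND u3 = p AND NOT NOT r

p AND NOT NOT r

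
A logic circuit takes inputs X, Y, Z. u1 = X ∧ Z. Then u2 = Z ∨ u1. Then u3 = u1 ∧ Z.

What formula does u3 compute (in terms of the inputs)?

(X ∧ Z) ∧ Z

u1 = X ∧ Z
u3 = u1 ∧ Z = (X ∧ Z) ∧ Z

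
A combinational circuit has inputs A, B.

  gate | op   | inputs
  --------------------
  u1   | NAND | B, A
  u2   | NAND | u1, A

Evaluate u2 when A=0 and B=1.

1

u1 = 1 NAND 0 = 1
u2 = 1 NAND 0 = 1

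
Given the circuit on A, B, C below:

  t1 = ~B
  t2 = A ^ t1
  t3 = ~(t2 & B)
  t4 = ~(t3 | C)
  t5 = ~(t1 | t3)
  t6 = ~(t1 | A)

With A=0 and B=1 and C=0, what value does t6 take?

1

t1 = ~1 = 0
t6 = ~(0 | 0) = 1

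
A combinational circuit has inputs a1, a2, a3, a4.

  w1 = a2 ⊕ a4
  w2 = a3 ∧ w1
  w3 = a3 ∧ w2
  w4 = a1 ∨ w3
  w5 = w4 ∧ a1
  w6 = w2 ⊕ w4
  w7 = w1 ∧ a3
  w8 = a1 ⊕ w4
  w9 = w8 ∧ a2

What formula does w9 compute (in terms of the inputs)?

(a1 ⊕ (a1 ∨ (a3 ∧ (a3 ∧ (a2 ⊕ a4))))) ∧ a2

w1 = a2 ⊕ a4
w2 = a3 ∧ w1 = a3 ∧ (a2 ⊕ a4)
w3 = a3 ∧ w2 = a3 ∧ (a3 ∧ (a2 ⊕ a4))
w4 = a1 ∨ w3 = a1 ∨ (a3 ∧ (a3 ∧ (a2 ⊕ a4)))
w8 = a1 ⊕ w4 = a1 ⊕ (a1 ∨ (a3 ∧ (a3 ∧ (a2 ⊕ a4))))
w9 = w8 ∧ a2 = (a1 ⊕ (a1 ∨ (a3 ∧ (a3 ∧ (a2 ⊕ a4))))) ∧ a2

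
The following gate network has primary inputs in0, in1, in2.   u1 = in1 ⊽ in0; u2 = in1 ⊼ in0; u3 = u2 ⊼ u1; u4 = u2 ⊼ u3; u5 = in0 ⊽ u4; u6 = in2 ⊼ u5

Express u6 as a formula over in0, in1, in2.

u1 = in1 ⊽ in0
u2 = in1 ⊼ in0
u3 = u2 ⊼ u1 = (in1 ⊼ in0) ⊼ (in1 ⊽ in0)
u4 = u2 ⊼ u3 = (in1 ⊼ in0) ⊼ ((in1 ⊼ in0) ⊼ (in1 ⊽ in0))
u5 = in0 ⊽ u4 = in0 ⊽ ((in1 ⊼ in0) ⊼ ((in1 ⊼ in0) ⊼ (in1 ⊽ in0)))
u6 = in2 ⊼ u5 = in2 ⊼ (in0 ⊽ ((in1 ⊼ in0) ⊼ ((in1 ⊼ in0) ⊼ (in1 ⊽ in0))))

in2 ⊼ (in0 ⊽ ((in1 ⊼ in0) ⊼ ((in1 ⊼ in0) ⊼ (in1 ⊽ in0))))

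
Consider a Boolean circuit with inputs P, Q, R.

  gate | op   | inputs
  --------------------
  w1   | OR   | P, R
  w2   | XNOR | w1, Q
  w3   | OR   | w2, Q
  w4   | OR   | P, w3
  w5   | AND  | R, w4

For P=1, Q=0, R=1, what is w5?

1

w1 = 1 OR 1 = 1
w2 = 1 XNOR 0 = 0
w3 = 0 OR 0 = 0
w4 = 1 OR 0 = 1
w5 = 1 AND 1 = 1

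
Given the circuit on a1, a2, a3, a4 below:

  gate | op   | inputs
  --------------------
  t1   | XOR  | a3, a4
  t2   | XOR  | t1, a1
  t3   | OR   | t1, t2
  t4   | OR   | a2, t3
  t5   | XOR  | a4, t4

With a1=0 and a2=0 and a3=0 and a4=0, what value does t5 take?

t1 = 0 XOR 0 = 0
t2 = 0 XOR 0 = 0
t3 = 0 OR 0 = 0
t4 = 0 OR 0 = 0
t5 = 0 XOR 0 = 0

0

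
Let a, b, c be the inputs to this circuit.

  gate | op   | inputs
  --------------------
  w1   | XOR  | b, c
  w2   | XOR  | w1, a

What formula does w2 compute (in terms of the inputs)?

(b XOR c) XOR a

w1 = b XOR c
w2 = w1 XOR a = (b XOR c) XOR a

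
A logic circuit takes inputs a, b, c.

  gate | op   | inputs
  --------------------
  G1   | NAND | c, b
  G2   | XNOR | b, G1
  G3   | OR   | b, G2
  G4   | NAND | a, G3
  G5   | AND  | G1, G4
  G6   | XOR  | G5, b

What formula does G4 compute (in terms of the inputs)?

G1 = c NAND b
G2 = b XNOR G1 = b XNOR (c NAND b)
G3 = b OR G2 = b OR (b XNOR (c NAND b))
G4 = a NAND G3 = a NAND (b OR (b XNOR (c NAND b)))

a NAND (b OR (b XNOR (c NAND b)))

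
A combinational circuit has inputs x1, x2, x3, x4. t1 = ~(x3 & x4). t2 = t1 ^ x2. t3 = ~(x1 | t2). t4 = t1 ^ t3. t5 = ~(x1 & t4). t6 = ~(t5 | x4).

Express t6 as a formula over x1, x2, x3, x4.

~((~(x1 & ((~(x3 & x4)) ^ (~(x1 | ((~(x3 & x4)) ^ x2)))))) | x4)

t1 = ~(x3 & x4)
t2 = t1 ^ x2 = (~(x3 & x4)) ^ x2
t3 = ~(x1 | t2) = ~(x1 | ((~(x3 & x4)) ^ x2))
t4 = t1 ^ t3 = (~(x3 & x4)) ^ (~(x1 | ((~(x3 & x4)) ^ x2)))
t5 = ~(x1 & t4) = ~(x1 & ((~(x3 & x4)) ^ (~(x1 | ((~(x3 & x4)) ^ x2)))))
t6 = ~(t5 | x4) = ~((~(x1 & ((~(x3 & x4)) ^ (~(x1 | ((~(x3 & x4)) ^ x2)))))) | x4)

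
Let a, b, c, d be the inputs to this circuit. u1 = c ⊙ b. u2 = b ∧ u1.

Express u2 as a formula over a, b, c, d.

b ∧ (c ⊙ b)

u1 = c ⊙ b
u2 = b ∧ u1 = b ∧ (c ⊙ b)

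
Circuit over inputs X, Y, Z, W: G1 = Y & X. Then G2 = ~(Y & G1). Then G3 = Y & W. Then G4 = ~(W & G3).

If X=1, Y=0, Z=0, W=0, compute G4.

G3 = 0 & 0 = 0
G4 = ~(0 & 0) = 1

1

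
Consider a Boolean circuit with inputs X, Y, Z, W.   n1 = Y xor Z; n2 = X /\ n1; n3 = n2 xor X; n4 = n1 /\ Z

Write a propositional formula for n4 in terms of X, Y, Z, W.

(Y xor Z) /\ Z

n1 = Y xor Z
n4 = n1 /\ Z = (Y xor Z) /\ Z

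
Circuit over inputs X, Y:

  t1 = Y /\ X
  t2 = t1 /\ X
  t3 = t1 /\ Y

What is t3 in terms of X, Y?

t1 = Y /\ X
t3 = t1 /\ Y = (Y /\ X) /\ Y

(Y /\ X) /\ Y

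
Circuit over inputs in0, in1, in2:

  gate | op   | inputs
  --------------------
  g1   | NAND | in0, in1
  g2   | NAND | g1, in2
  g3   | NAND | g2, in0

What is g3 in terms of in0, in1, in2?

((in0 NAND in1) NAND in2) NAND in0

g1 = in0 NAND in1
g2 = g1 NAND in2 = (in0 NAND in1) NAND in2
g3 = g2 NAND in0 = ((in0 NAND in1) NAND in2) NAND in0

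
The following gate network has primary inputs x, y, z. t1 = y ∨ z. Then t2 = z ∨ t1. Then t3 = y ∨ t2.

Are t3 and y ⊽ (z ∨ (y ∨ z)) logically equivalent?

t1 = y ∨ z
t2 = z ∨ t1 = z ∨ (y ∨ z)
t3 = y ∨ t2 = y ∨ (z ∨ (y ∨ z))
At x=0, y=0, z=0: circuit gives 0, formula gives 1.

No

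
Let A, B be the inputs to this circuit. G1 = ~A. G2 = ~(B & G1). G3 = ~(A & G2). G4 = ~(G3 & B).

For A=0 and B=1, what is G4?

G1 = ~0 = 1
G2 = ~(1 & 1) = 0
G3 = ~(0 & 0) = 1
G4 = ~(1 & 1) = 0

0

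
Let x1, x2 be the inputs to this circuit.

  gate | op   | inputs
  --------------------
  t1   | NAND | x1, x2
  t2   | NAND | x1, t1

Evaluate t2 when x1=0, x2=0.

1

t1 = 0 NAND 0 = 1
t2 = 0 NAND 1 = 1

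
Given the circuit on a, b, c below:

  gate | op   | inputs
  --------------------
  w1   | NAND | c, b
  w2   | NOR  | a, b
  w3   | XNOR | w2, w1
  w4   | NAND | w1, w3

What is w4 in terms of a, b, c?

w1 = c NAND b
w2 = a NOR b
w3 = w2 XNOR w1 = (a NOR b) XNOR (c NAND b)
w4 = w1 NAND w3 = (c NAND b) NAND ((a NOR b) XNOR (c NAND b))

(c NAND b) NAND ((a NOR b) XNOR (c NAND b))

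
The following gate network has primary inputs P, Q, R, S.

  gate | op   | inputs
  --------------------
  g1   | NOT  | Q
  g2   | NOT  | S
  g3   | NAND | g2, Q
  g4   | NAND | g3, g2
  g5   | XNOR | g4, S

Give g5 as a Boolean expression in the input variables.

((NOT S NAND Q) NAND NOT S) XNOR S

g2 = NOT S
g3 = g2 NAND Q = NOT S NAND Q
g4 = g3 NAND g2 = (NOT S NAND Q) NAND NOT S
g5 = g4 XNOR S = ((NOT S NAND Q) NAND NOT S) XNOR S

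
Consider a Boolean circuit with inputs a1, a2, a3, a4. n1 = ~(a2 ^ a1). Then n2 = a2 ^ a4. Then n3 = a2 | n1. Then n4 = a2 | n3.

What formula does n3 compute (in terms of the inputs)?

n1 = ~(a2 ^ a1)
n3 = a2 | n1 = a2 | (~(a2 ^ a1))

a2 | (~(a2 ^ a1))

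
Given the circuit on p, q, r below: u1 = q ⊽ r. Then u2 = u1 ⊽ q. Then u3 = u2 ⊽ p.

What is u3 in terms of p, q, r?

u1 = q ⊽ r
u2 = u1 ⊽ q = (q ⊽ r) ⊽ q
u3 = u2 ⊽ p = ((q ⊽ r) ⊽ q) ⊽ p

((q ⊽ r) ⊽ q) ⊽ p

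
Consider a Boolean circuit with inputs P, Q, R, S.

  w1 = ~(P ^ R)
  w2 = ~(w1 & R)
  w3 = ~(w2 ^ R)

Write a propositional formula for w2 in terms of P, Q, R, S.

~((~(P ^ R)) & R)

w1 = ~(P ^ R)
w2 = ~(w1 & R) = ~((~(P ^ R)) & R)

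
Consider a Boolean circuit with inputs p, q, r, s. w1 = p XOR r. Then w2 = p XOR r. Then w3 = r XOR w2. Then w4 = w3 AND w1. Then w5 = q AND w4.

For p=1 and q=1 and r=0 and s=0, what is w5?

w1 = 1 XOR 0 = 1
w2 = 1 XOR 0 = 1
w3 = 0 XOR 1 = 1
w4 = 1 AND 1 = 1
w5 = 1 AND 1 = 1

1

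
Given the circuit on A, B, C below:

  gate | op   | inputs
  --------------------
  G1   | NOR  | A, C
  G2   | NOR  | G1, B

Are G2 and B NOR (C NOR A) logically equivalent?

Yes

G1 = A NOR C
G2 = G1 NOR B = (A NOR C) NOR B
At A=0, B=0, C=0: circuit gives 0, formula gives 0.
At A=0, B=0, C=1: circuit gives 1, formula gives 1.
Agrees on all 8 inputs.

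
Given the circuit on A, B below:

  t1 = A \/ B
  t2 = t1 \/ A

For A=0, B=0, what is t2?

t1 = 0 \/ 0 = 0
t2 = 0 \/ 0 = 0

0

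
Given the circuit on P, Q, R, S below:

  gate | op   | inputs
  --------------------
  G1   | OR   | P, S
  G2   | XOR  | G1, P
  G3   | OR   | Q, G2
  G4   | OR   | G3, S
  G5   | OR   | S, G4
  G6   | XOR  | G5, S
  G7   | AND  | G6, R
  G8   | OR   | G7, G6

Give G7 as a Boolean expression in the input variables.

((S OR ((Q OR ((P OR S) XOR P)) OR S)) XOR S) AND R

G1 = P OR S
G2 = G1 XOR P = (P OR S) XOR P
G3 = Q OR G2 = Q OR ((P OR S) XOR P)
G4 = G3 OR S = (Q OR ((P OR S) XOR P)) OR S
G5 = S OR G4 = S OR ((Q OR ((P OR S) XOR P)) OR S)
G6 = G5 XOR S = (S OR ((Q OR ((P OR S) XOR P)) OR S)) XOR S
G7 = G6 AND R = ((S OR ((Q OR ((P OR S) XOR P)) OR S)) XOR S) AND R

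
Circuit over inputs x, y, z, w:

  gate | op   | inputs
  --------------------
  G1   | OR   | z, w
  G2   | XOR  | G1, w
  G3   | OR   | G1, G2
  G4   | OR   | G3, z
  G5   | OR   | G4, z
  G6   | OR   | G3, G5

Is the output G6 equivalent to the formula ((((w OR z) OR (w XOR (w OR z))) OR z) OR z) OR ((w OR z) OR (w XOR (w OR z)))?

Yes

G1 = z OR w
G2 = G1 XOR w = (z OR w) XOR w
G3 = G1 OR G2 = (z OR w) OR ((z OR w) XOR w)
G4 = G3 OR z = ((z OR w) OR ((z OR w) XOR w)) OR z
G5 = G4 OR z = (((z OR w) OR ((z OR w) XOR w)) OR z) OR z
G6 = G3 OR G5 = ((z OR w) OR ((z OR w) XOR w)) OR ((((z OR w) OR ((z OR w) XOR w)) OR z) OR z)
At x=0, y=0, z=0, w=0: circuit gives 0, formula gives 0.
At x=0, y=0, z=0, w=1: circuit gives 1, formula gives 1.
Agrees on all 16 inputs.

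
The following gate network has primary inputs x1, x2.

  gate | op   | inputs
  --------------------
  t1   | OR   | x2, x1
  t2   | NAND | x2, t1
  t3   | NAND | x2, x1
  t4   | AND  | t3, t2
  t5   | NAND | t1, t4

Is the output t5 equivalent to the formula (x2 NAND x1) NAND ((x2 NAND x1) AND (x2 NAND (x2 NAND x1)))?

No

t1 = x2 OR x1
t2 = x2 NAND t1 = x2 NAND (x2 OR x1)
t3 = x2 NAND x1
t4 = t3 AND t2 = (x2 NAND x1) AND (x2 NAND (x2 OR x1))
t5 = t1 NAND t4 = (x2 OR x1) NAND ((x2 NAND x1) AND (x2 NAND (x2 OR x1)))
At x1=0, x2=0: circuit gives 1, formula gives 0.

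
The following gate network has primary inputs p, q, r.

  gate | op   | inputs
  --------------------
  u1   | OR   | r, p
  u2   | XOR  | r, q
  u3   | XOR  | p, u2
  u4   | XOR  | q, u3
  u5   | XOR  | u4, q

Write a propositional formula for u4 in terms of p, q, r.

q XOR (p XOR (r XOR q))

u2 = r XOR q
u3 = p XOR u2 = p XOR (r XOR q)
u4 = q XOR u3 = q XOR (p XOR (r XOR q))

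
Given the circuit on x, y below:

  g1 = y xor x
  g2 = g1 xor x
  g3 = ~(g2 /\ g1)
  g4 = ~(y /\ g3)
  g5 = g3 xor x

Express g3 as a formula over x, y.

g1 = y xor x
g2 = g1 xor x = (y xor x) xor x
g3 = ~(g2 /\ g1) = ~(((y xor x) xor x) /\ (y xor x))

~(((y xor x) xor x) /\ (y xor x))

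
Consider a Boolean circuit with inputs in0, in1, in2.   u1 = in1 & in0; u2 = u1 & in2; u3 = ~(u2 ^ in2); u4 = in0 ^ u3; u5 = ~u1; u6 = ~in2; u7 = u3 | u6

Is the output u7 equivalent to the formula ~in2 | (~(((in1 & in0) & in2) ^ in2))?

u1 = in1 & in0
u2 = u1 & in2 = (in1 & in0) & in2
u3 = ~(u2 ^ in2) = ~(((in1 & in0) & in2) ^ in2)
u6 = ~in2
u7 = u3 | u6 = (~(((in1 & in0) & in2) ^ in2)) | ~in2
At in0=0, in1=0, in2=1: circuit gives 0, formula gives 0.
At in0=0, in1=0, in2=0: circuit gives 1, formula gives 1.
Agrees on all 8 inputs.

Yes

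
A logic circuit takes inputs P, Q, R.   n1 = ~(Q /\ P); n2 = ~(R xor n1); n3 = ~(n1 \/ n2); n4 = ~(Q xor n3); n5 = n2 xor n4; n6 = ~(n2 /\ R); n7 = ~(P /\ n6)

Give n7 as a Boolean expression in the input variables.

n1 = ~(Q /\ P)
n2 = ~(R xor n1) = ~(R xor (~(Q /\ P)))
n6 = ~(n2 /\ R) = ~((~(R xor (~(Q /\ P)))) /\ R)
n7 = ~(P /\ n6) = ~(P /\ (~((~(R xor (~(Q /\ P)))) /\ R)))

~(P /\ (~((~(R xor (~(Q /\ P)))) /\ R)))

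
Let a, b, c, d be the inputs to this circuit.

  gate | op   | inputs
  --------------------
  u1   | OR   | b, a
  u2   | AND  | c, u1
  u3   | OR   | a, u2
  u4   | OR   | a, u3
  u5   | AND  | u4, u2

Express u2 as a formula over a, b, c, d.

u1 = b OR a
u2 = c AND u1 = c AND (b OR a)

c AND (b OR a)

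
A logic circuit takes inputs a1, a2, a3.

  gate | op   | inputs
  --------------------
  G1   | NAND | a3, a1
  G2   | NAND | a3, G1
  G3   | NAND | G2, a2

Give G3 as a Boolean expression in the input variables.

G1 = a3 NAND a1
G2 = a3 NAND G1 = a3 NAND (a3 NAND a1)
G3 = G2 NAND a2 = (a3 NAND (a3 NAND a1)) NAND a2

(a3 NAND (a3 NAND a1)) NAND a2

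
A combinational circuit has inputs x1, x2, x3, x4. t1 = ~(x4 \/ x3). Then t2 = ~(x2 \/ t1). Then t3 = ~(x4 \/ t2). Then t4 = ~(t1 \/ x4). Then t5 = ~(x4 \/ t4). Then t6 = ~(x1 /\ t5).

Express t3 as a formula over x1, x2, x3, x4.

~(x4 \/ (~(x2 \/ (~(x4 \/ x3)))))

t1 = ~(x4 \/ x3)
t2 = ~(x2 \/ t1) = ~(x2 \/ (~(x4 \/ x3)))
t3 = ~(x4 \/ t2) = ~(x4 \/ (~(x2 \/ (~(x4 \/ x3)))))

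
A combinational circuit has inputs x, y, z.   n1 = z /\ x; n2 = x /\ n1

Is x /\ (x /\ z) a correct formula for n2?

n1 = z /\ x
n2 = x /\ n1 = x /\ (z /\ x)
At x=0, y=0, z=0: circuit gives 0, formula gives 0.
At x=1, y=0, z=1: circuit gives 1, formula gives 1.
Agrees on all 8 inputs.

Yes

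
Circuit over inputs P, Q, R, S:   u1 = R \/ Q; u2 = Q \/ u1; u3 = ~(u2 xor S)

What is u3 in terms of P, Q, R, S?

u1 = R \/ Q
u2 = Q \/ u1 = Q \/ (R \/ Q)
u3 = ~(u2 xor S) = ~((Q \/ (R \/ Q)) xor S)

~((Q \/ (R \/ Q)) xor S)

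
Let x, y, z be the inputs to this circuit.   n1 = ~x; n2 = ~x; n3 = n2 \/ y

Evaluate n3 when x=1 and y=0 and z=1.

n2 = ~1 = 0
n3 = 0 \/ 0 = 0

0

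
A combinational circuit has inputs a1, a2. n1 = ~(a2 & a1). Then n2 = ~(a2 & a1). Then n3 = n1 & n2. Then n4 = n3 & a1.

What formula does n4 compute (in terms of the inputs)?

((~(a2 & a1)) & (~(a2 & a1))) & a1

n1 = ~(a2 & a1)
n2 = ~(a2 & a1)
n3 = n1 & n2 = (~(a2 & a1)) & (~(a2 & a1))
n4 = n3 & a1 = ((~(a2 & a1)) & (~(a2 & a1))) & a1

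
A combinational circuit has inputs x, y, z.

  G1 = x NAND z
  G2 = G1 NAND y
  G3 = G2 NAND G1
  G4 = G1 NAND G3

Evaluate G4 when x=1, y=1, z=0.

0

G1 = 1 NAND 0 = 1
G2 = 1 NAND 1 = 0
G3 = 0 NAND 1 = 1
G4 = 1 NAND 1 = 0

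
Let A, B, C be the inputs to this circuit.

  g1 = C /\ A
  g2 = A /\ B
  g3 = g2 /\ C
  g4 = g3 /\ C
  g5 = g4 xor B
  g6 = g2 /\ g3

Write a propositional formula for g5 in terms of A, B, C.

(((A /\ B) /\ C) /\ C) xor B

g2 = A /\ B
g3 = g2 /\ C = (A /\ B) /\ C
g4 = g3 /\ C = ((A /\ B) /\ C) /\ C
g5 = g4 xor B = (((A /\ B) /\ C) /\ C) xor B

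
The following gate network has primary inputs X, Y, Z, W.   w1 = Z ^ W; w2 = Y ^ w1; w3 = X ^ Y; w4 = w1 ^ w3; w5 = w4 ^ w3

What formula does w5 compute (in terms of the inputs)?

((Z ^ W) ^ (X ^ Y)) ^ (X ^ Y)

w1 = Z ^ W
w3 = X ^ Y
w4 = w1 ^ w3 = (Z ^ W) ^ (X ^ Y)
w5 = w4 ^ w3 = ((Z ^ W) ^ (X ^ Y)) ^ (X ^ Y)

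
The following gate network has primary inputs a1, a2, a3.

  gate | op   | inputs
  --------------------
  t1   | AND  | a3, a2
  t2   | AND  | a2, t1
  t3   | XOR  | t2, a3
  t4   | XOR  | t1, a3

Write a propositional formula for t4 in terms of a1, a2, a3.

(a3 AND a2) XOR a3

t1 = a3 AND a2
t4 = t1 XOR a3 = (a3 AND a2) XOR a3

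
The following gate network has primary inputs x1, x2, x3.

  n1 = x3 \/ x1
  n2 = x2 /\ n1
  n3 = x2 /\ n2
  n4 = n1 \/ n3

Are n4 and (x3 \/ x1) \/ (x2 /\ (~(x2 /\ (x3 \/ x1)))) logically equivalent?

No

n1 = x3 \/ x1
n2 = x2 /\ n1 = x2 /\ (x3 \/ x1)
n3 = x2 /\ n2 = x2 /\ (x2 /\ (x3 \/ x1))
n4 = n1 \/ n3 = (x3 \/ x1) \/ (x2 /\ (x2 /\ (x3 \/ x1)))
At x1=0, x2=1, x3=0: circuit gives 0, formula gives 1.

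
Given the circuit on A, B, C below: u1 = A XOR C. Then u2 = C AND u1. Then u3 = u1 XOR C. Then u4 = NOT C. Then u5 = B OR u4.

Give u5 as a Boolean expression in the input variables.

u4 = NOT C
u5 = B OR u4 = B OR NOT C

B OR NOT C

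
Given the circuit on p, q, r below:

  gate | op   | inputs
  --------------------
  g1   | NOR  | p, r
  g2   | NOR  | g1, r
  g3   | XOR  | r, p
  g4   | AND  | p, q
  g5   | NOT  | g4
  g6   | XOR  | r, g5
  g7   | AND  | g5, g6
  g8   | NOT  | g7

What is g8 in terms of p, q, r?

g4 = p AND q
g5 = NOT g4 = NOT (p AND q)
g6 = r XOR g5 = r XOR NOT (p AND q)
g7 = g5 AND g6 = NOT (p AND q) AND (r XOR NOT (p AND q))
g8 = NOT g7 = NOT (NOT (p AND q) AND (r XOR NOT (p AND q)))

NOT (NOT (p AND q) AND (r XOR NOT (p AND q)))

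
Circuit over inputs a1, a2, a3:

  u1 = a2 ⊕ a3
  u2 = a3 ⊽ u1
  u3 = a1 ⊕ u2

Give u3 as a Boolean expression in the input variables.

u1 = a2 ⊕ a3
u2 = a3 ⊽ u1 = a3 ⊽ (a2 ⊕ a3)
u3 = a1 ⊕ u2 = a1 ⊕ (a3 ⊽ (a2 ⊕ a3))

a1 ⊕ (a3 ⊽ (a2 ⊕ a3))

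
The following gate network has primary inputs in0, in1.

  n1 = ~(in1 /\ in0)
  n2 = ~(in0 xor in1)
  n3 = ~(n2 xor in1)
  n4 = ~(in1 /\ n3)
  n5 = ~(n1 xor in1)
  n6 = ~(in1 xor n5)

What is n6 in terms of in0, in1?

n1 = ~(in1 /\ in0)
n5 = ~(n1 xor in1) = ~((~(in1 /\ in0)) xor in1)
n6 = ~(in1 xor n5) = ~(in1 xor (~((~(in1 /\ in0)) xor in1)))

~(in1 xor (~((~(in1 /\ in0)) xor in1)))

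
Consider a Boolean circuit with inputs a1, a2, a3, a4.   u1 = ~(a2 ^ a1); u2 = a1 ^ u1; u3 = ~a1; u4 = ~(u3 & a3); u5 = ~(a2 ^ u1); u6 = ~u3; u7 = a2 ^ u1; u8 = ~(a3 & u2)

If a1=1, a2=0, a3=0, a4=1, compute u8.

u1 = ~(0 ^ 1) = 0
u2 = 1 ^ 0 = 1
u8 = ~(0 & 1) = 1

1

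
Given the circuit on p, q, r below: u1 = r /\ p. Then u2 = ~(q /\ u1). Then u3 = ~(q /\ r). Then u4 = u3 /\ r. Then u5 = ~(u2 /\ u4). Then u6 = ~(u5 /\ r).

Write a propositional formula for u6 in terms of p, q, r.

~((~((~(q /\ (r /\ p))) /\ ((~(q /\ r)) /\ r))) /\ r)

u1 = r /\ p
u2 = ~(q /\ u1) = ~(q /\ (r /\ p))
u3 = ~(q /\ r)
u4 = u3 /\ r = (~(q /\ r)) /\ r
u5 = ~(u2 /\ u4) = ~((~(q /\ (r /\ p))) /\ ((~(q /\ r)) /\ r))
u6 = ~(u5 /\ r) = ~((~((~(q /\ (r /\ p))) /\ ((~(q /\ r)) /\ r))) /\ r)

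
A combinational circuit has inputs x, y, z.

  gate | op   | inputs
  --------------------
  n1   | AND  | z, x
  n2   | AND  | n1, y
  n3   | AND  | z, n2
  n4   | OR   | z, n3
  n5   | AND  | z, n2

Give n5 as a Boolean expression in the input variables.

n1 = z AND x
n2 = n1 AND y = (z AND x) AND y
n5 = z AND n2 = z AND ((z AND x) AND y)

z AND ((z AND x) AND y)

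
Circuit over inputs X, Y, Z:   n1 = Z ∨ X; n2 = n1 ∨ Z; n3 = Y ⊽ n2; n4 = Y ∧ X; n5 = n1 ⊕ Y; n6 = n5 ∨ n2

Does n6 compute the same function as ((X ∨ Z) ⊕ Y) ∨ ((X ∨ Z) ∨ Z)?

Yes

n1 = Z ∨ X
n2 = n1 ∨ Z = (Z ∨ X) ∨ Z
n5 = n1 ⊕ Y = (Z ∨ X) ⊕ Y
n6 = n5 ∨ n2 = ((Z ∨ X) ⊕ Y) ∨ ((Z ∨ X) ∨ Z)
At X=0, Y=0, Z=0: circuit gives 0, formula gives 0.
At X=0, Y=0, Z=1: circuit gives 1, formula gives 1.
Agrees on all 8 inputs.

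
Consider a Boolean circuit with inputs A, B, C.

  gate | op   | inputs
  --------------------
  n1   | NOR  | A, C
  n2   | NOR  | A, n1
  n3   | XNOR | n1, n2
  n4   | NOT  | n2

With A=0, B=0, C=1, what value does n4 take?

0

n1 = 0 NOR 1 = 0
n2 = 0 NOR 0 = 1
n4 = NOT 1 = 0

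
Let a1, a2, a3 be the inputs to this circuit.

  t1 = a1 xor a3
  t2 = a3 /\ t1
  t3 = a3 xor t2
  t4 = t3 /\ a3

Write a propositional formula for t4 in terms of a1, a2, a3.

t1 = a1 xor a3
t2 = a3 /\ t1 = a3 /\ (a1 xor a3)
t3 = a3 xor t2 = a3 xor (a3 /\ (a1 xor a3))
t4 = t3 /\ a3 = (a3 xor (a3 /\ (a1 xor a3))) /\ a3

(a3 xor (a3 /\ (a1 xor a3))) /\ a3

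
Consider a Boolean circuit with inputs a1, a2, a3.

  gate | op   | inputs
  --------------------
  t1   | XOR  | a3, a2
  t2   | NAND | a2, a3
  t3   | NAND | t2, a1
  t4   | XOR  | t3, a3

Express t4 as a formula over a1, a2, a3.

((a2 NAND a3) NAND a1) XOR a3

t2 = a2 NAND a3
t3 = t2 NAND a1 = (a2 NAND a3) NAND a1
t4 = t3 XOR a3 = ((a2 NAND a3) NAND a1) XOR a3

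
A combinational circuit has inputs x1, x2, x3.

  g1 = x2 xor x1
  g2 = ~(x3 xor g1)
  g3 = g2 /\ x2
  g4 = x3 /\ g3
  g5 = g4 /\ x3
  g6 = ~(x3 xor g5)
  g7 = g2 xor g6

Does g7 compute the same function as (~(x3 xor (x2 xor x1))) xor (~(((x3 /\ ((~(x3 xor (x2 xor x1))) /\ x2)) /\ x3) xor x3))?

g1 = x2 xor x1
g2 = ~(x3 xor g1) = ~(x3 xor (x2 xor x1))
g3 = g2 /\ x2 = (~(x3 xor (x2 xor x1))) /\ x2
g4 = x3 /\ g3 = x3 /\ ((~(x3 xor (x2 xor x1))) /\ x2)
g5 = g4 /\ x3 = (x3 /\ ((~(x3 xor (x2 xor x1))) /\ x2)) /\ x3
g6 = ~(x3 xor g5) = ~(x3 xor ((x3 /\ ((~(x3 xor (x2 xor x1))) /\ x2)) /\ x3))
g7 = g2 xor g6 = (~(x3 xor (x2 xor x1))) xor (~(x3 xor ((x3 /\ ((~(x3 xor (x2 xor x1))) /\ x2)) /\ x3)))
At x1=0, x2=0, x3=0: circuit gives 0, formula gives 0.
At x1=0, x2=1, x3=0: circuit gives 1, formula gives 1.
Agrees on all 8 inputs.

Yes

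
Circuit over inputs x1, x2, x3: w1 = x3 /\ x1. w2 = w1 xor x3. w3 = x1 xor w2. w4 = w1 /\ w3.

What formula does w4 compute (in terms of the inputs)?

w1 = x3 /\ x1
w2 = w1 xor x3 = (x3 /\ x1) xor x3
w3 = x1 xor w2 = x1 xor ((x3 /\ x1) xor x3)
w4 = w1 /\ w3 = (x3 /\ x1) /\ (x1 xor ((x3 /\ x1) xor x3))

(x3 /\ x1) /\ (x1 xor ((x3 /\ x1) xor x3))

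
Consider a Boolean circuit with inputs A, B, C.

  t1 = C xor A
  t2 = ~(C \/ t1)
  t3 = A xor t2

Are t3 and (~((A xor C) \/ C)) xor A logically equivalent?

Yes

t1 = C xor A
t2 = ~(C \/ t1) = ~(C \/ (C xor A))
t3 = A xor t2 = A xor (~(C \/ (C xor A)))
At A=0, B=0, C=1: circuit gives 0, formula gives 0.
At A=0, B=0, C=0: circuit gives 1, formula gives 1.
Agrees on all 8 inputs.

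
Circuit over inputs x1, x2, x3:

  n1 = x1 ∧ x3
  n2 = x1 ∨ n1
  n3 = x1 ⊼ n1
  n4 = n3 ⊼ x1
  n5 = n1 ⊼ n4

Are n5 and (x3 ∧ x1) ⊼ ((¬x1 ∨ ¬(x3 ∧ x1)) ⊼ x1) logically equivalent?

n1 = x1 ∧ x3
n3 = x1 ⊼ n1 = x1 ⊼ (x1 ∧ x3)
n4 = n3 ⊼ x1 = (x1 ⊼ (x1 ∧ x3)) ⊼ x1
n5 = n1 ⊼ n4 = (x1 ∧ x3) ⊼ ((x1 ⊼ (x1 ∧ x3)) ⊼ x1)
At x1=1, x2=0, x3=1: circuit gives 0, formula gives 0.
At x1=0, x2=0, x3=0: circuit gives 1, formula gives 1.
Agrees on all 8 inputs.

Yes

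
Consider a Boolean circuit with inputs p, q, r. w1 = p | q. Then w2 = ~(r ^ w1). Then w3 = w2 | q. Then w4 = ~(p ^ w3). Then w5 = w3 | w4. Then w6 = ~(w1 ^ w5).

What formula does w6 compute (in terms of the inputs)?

~((p | q) ^ (((~(r ^ (p | q))) | q) | (~(p ^ ((~(r ^ (p | q))) | q)))))

w1 = p | q
w2 = ~(r ^ w1) = ~(r ^ (p | q))
w3 = w2 | q = (~(r ^ (p | q))) | q
w4 = ~(p ^ w3) = ~(p ^ ((~(r ^ (p | q))) | q))
w5 = w3 | w4 = ((~(r ^ (p | q))) | q) | (~(p ^ ((~(r ^ (p | q))) | q)))
w6 = ~(w1 ^ w5) = ~((p | q) ^ (((~(r ^ (p | q))) | q) | (~(p ^ ((~(r ^ (p | q))) | q)))))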